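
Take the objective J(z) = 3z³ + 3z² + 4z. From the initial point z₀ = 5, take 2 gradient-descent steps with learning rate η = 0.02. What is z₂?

J′(z) = 9z² + 6z + 4
Step 1: J′(5) = 259; z₁ = 5 − 0.02·259 = -0.18
Step 2: J′(-0.18) = 3.2116; z₂ = -0.18 − 0.02·3.2116 = -0.244232

-0.244232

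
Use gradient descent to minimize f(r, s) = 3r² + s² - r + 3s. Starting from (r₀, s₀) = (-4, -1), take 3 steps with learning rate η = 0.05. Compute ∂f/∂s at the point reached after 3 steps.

0.729

∇f = (6r - 1, 2s + 3)
(r₁, s₁) = (-4, -1) − 0.05·(-25, 1) = (-2.75, -1.05)
(r₂, s₂) = (-2.75, -1.05) − 0.05·(-17.5, 0.9) = (-1.875, -1.095)
(r₃, s₃) = (-1.875, -1.095) − 0.05·(-12.25, 0.81) = (-1.2625, -1.1355)
∂f/∂s at (-1.2625, -1.1355) = 0.729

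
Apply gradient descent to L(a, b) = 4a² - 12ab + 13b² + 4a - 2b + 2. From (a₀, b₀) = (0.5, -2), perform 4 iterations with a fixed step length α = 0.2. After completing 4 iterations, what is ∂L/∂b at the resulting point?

∇L = (8a - 12b + 4, -12a + 26b - 2)
(a₁, b₁) = (0.5, -2) − 0.2·(32, -60) = (-5.9, 10)
(a₂, b₂) = (-5.9, 10) − 0.2·(-163.2, 328.8) = (26.74, -55.76)
(a₃, b₃) = (26.74, -55.76) − 0.2·(887.04, -1772.64) = (-150.668, 298.768)
(a₄, b₄) = (-150.668, 298.768) − 0.2·(-4786.56, 9573.984) = (806.644, -1616.0288)
∂L/∂b at (806.644, -1616.0288) = -51698.4768

-51698.4768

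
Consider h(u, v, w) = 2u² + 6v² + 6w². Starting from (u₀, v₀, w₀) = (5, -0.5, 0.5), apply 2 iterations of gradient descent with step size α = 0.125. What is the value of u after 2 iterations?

∇h = (4u, 12v, 12w)
(u₁, v₁, w₁) = (5, -0.5, 0.5) − 0.125·(20, -6, 6) = (2.5, 0.25, -0.25)
(u₂, v₂, w₂) = (2.5, 0.25, -0.25) − 0.125·(10, 3, -3) = (1.25, -0.125, 0.125)
u = 1.25

1.25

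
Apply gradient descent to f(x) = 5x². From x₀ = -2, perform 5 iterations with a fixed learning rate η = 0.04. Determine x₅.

-0.15552

f′(x) = 10x
x₁ = -2 − 0.04·(-20) = -1.2
x₂ = -1.2 − 0.04·(-12) = -0.72
x₃ = -0.72 − 0.04·(-7.2) = -0.432
x₄ = -0.432 − 0.04·(-4.32) = -0.2592
x₅ = -0.2592 − 0.04·(-2.592) = -0.15552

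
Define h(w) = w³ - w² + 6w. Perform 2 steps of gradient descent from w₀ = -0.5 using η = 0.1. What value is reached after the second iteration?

h′(w) = 3w² - 2w + 6
Step 1: h′(-0.5) = 7.75; w₁ = -0.5 − 0.1·7.75 = -1.275
Step 2: h′(-1.275) = 13.426875; w₂ = -1.275 − 0.1·13.426875 = -2.6176875

-2.6176875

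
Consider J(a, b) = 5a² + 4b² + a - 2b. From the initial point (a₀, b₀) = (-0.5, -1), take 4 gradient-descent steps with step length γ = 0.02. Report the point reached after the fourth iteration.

(-0.26384, -0.3723392)

∇J = (10a + 1, 8b - 2)
Step 1: at (-0.5, -1), ∇J = (-4, -10) → (-0.5, -1) − 0.02·(-4, -10) = (-0.42, -0.8)
Step 2: at (-0.42, -0.8), ∇J = (-3.2, -8.4) → (-0.42, -0.8) − 0.02·(-3.2, -8.4) = (-0.356, -0.632)
Step 3: at (-0.356, -0.632), ∇J = (-2.56, -7.056) → (-0.356, -0.632) − 0.02·(-2.56, -7.056) = (-0.3048, -0.49088)
Step 4: at (-0.3048, -0.49088), ∇J = (-2.048, -5.92704) → (-0.3048, -0.49088) − 0.02·(-2.048, -5.92704) = (-0.26384, -0.3723392)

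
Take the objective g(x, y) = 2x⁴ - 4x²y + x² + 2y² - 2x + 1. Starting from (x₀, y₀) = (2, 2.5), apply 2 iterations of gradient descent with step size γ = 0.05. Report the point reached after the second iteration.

(1.3768, 2.338)

∇g = (8x³ - 8xy + 2x - 2, -4x² + 4y)
Step 1: at (2, 2.5), ∇g = (26, -6) → (2, 2.5) − 0.05·(26, -6) = (0.7, 2.8)
Step 2: at (0.7, 2.8), ∇g = (-13.536, 9.24) → (0.7, 2.8) − 0.05·(-13.536, 9.24) = (1.3768, 2.338)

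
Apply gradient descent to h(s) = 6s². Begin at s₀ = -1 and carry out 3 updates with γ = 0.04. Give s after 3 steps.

h′(s) = 12s
Step 1: h′(-1) = -12; s₁ = -1 − 0.04·(-12) = -0.52
Step 2: h′(-0.52) = -6.24; s₂ = -0.52 − 0.04·(-6.24) = -0.2704
Step 3: h′(-0.2704) = -3.2448; s₃ = -0.2704 − 0.04·(-3.2448) = -0.140608

-0.140608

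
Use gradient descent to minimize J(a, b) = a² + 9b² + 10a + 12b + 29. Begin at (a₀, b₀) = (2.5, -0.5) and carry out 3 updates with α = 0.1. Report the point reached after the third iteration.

(-1.16, -0.752)

∇J = (2a + 10, 18b + 12)
Step 1: at (2.5, -0.5), ∇J = (15, 3) → (2.5, -0.5) − 0.1·(15, 3) = (1, -0.8)
Step 2: at (1, -0.8), ∇J = (12, -2.4) → (1, -0.8) − 0.1·(12, -2.4) = (-0.2, -0.56)
Step 3: at (-0.2, -0.56), ∇J = (9.6, 1.92) → (-0.2, -0.56) − 0.1·(9.6, 1.92) = (-1.16, -0.752)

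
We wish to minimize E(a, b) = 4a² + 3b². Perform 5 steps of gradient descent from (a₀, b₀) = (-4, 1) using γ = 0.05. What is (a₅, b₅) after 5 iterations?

∇E = (8a, 6b)
(a₁, b₁) = (-4, 1) − 0.05·(-32, 6) = (-2.4, 0.7)
(a₂, b₂) = (-2.4, 0.7) − 0.05·(-19.2, 4.2) = (-1.44, 0.49)
(a₃, b₃) = (-1.44, 0.49) − 0.05·(-11.52, 2.94) = (-0.864, 0.343)
(a₄, b₄) = (-0.864, 0.343) − 0.05·(-6.912, 2.058) = (-0.5184, 0.2401)
(a₅, b₅) = (-0.5184, 0.2401) − 0.05·(-4.1472, 1.4406) = (-0.31104, 0.16807)

(-0.31104, 0.16807)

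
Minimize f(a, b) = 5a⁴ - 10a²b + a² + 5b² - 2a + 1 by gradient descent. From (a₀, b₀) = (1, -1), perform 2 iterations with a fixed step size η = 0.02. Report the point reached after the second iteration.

(0.1808, -0.472)

∇f = (20a³ - 20ab + 2a - 2, -10a² + 10b)
(a₁, b₁) = (1, -1) − 0.02·(40, -20) = (0.2, -0.6)
(a₂, b₂) = (0.2, -0.6) − 0.02·(0.96, -6.4) = (0.1808, -0.472)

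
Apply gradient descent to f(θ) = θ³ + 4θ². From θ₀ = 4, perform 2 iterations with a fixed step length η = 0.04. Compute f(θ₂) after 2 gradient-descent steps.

0.975081832448

f′(θ) = 3θ² + 8θ
θ₁ = 4 − 0.04·80 = 0.8
θ₂ = 0.8 − 0.04·8.32 = 0.4672
f(0.4672) = 0.975081832448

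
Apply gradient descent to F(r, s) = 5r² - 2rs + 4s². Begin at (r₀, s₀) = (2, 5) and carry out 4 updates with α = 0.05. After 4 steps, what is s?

0.8836

∇F = (10r - 2s, -2r + 8s)
Step 1: at (2, 5), ∇F = (10, 36) → (2, 5) − 0.05·(10, 36) = (1.5, 3.2)
Step 2: at (1.5, 3.2), ∇F = (8.6, 22.6) → (1.5, 3.2) − 0.05·(8.6, 22.6) = (1.07, 2.07)
Step 3: at (1.07, 2.07), ∇F = (6.56, 14.42) → (1.07, 2.07) − 0.05·(6.56, 14.42) = (0.742, 1.349)
Step 4: at (0.742, 1.349), ∇F = (4.722, 9.308) → (0.742, 1.349) − 0.05·(4.722, 9.308) = (0.5059, 0.8836)
s = 0.8836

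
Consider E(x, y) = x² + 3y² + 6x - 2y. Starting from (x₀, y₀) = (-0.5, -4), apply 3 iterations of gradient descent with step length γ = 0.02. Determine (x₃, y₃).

∇E = (2x + 6, 6y - 2)
(x₁, y₁) = (-0.5, -4) − 0.02·(5, -26) = (-0.6, -3.48)
(x₂, y₂) = (-0.6, -3.48) − 0.02·(4.8, -22.88) = (-0.696, -3.0224)
(x₃, y₃) = (-0.696, -3.0224) − 0.02·(4.608, -20.1344) = (-0.78816, -2.619712)

(-0.78816, -2.619712)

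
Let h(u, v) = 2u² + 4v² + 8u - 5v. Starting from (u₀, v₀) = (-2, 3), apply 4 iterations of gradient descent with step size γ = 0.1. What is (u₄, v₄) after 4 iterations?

(-2, 0.6288)

∇h = (4u + 8, 8v - 5)
Step 1: at (-2, 3), ∇h = (0, 19) → (-2, 3) − 0.1·(0, 19) = (-2, 1.1)
Step 2: at (-2, 1.1), ∇h = (0, 3.8) → (-2, 1.1) − 0.1·(0, 3.8) = (-2, 0.72)
Step 3: at (-2, 0.72), ∇h = (0, 0.76) → (-2, 0.72) − 0.1·(0, 0.76) = (-2, 0.644)
Step 4: at (-2, 0.644), ∇h = (0, 0.152) → (-2, 0.644) − 0.1·(0, 0.152) = (-2, 0.6288)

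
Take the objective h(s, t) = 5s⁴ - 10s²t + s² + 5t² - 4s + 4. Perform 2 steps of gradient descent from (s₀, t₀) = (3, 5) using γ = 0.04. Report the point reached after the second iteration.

∇h = (20s³ - 20st + 2s - 4, -10s² + 10t)
Step 1: at (3, 5), ∇h = (242, -40) → (3, 5) − 0.04·(242, -40) = (-6.68, 6.6)
Step 2: at (-6.68, 6.6), ∇h = (-5097.15264, -380.224) → (-6.68, 6.6) − 0.04·(-5097.15264, -380.224) = (197.2061056, 21.80896)

(197.2061056, 21.80896)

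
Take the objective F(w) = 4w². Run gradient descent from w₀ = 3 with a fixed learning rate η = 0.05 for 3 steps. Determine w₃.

F′(w) = 8w
Step 1: F′(3) = 24; w₁ = 3 − 0.05·24 = 1.8
Step 2: F′(1.8) = 14.4; w₂ = 1.8 − 0.05·14.4 = 1.08
Step 3: F′(1.08) = 8.64; w₃ = 1.08 − 0.05·8.64 = 0.648

0.648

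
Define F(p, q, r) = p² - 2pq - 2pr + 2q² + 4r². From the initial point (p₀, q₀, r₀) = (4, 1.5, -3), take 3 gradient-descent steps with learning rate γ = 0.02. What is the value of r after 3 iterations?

-1.394368

∇F = (2p - 2q - 2r, -2p + 4q, -2p + 8r)
Step 1: at (4, 1.5, -3), ∇F = (11, -2, -32) → (4, 1.5, -3) − 0.02·(11, -2, -32) = (3.78, 1.54, -2.36)
Step 2: at (3.78, 1.54, -2.36), ∇F = (9.2, -1.4, -26.44) → (3.78, 1.54, -2.36) − 0.02·(9.2, -1.4, -26.44) = (3.596, 1.568, -1.8312)
Step 3: at (3.596, 1.568, -1.8312), ∇F = (7.7184, -0.92, -21.8416) → (3.596, 1.568, -1.8312) − 0.02·(7.7184, -0.92, -21.8416) = (3.441632, 1.5864, -1.394368)
r = -1.394368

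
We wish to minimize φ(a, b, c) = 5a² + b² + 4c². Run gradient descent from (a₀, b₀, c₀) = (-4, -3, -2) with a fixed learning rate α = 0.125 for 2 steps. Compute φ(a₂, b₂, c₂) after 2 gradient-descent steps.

∇φ = (10a, 2b, 8c)
(a₁, b₁, c₁) = (-4, -3, -2) − 0.125·(-40, -6, -16) = (1, -2.25, 0)
(a₂, b₂, c₂) = (1, -2.25, 0) − 0.125·(10, -4.5, 0) = (-0.25, -1.6875, 0)
φ(-0.25, -1.6875, 0) = 3.16015625

3.16015625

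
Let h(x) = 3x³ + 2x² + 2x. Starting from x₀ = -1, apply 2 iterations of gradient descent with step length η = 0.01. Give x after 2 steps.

-1.150241

h′(x) = 9x² + 4x + 2
x₁ = -1 − 0.01·7 = -1.07
x₂ = -1.07 − 0.01·8.0241 = -1.150241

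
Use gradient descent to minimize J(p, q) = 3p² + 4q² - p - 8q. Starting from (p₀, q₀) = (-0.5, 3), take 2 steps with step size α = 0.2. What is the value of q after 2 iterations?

∇J = (6p - 1, 8q - 8)
Step 1: at (-0.5, 3), ∇J = (-4, 16) → (-0.5, 3) − 0.2·(-4, 16) = (0.3, -0.2)
Step 2: at (0.3, -0.2), ∇J = (0.8, -9.6) → (0.3, -0.2) − 0.2·(0.8, -9.6) = (0.14, 1.72)
q = 1.72

1.72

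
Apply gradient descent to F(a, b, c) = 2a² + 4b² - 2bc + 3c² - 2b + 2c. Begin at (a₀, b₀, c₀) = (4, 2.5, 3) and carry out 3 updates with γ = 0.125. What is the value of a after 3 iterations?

∇F = (4a, 8b - 2c - 2, -2b + 6c + 2)
(a₁, b₁, c₁) = (4, 2.5, 3) − 0.125·(16, 12, 15) = (2, 1, 1.125)
(a₂, b₂, c₂) = (2, 1, 1.125) − 0.125·(8, 3.75, 6.75) = (1, 0.53125, 0.28125)
(a₃, b₃, c₃) = (1, 0.53125, 0.28125) − 0.125·(4, 1.6875, 2.625) = (0.5, 0.3203125, -0.046875)
a = 0.5

0.5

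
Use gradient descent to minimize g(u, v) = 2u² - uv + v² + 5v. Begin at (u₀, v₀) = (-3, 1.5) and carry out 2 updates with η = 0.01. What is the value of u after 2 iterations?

-2.7365

∇g = (4u - v, -u + 2v + 5)
(u₁, v₁) = (-3, 1.5) − 0.01·(-13.5, 11) = (-2.865, 1.39)
(u₂, v₂) = (-2.865, 1.39) − 0.01·(-12.85, 10.645) = (-2.7365, 1.28355)
u = -2.7365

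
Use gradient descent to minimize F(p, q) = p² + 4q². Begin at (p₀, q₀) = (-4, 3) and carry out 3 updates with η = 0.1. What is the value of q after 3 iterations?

∇F = (2p, 8q)
(p₁, q₁) = (-4, 3) − 0.1·(-8, 24) = (-3.2, 0.6)
(p₂, q₂) = (-3.2, 0.6) − 0.1·(-6.4, 4.8) = (-2.56, 0.12)
(p₃, q₃) = (-2.56, 0.12) − 0.1·(-5.12, 0.96) = (-2.048, 0.024)
q = 0.024

0.024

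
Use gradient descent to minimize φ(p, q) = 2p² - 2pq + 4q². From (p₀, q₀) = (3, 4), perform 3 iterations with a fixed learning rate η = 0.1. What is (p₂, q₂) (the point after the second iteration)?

∇φ = (4p - 2q, -2p + 8q)
Step 1: at (3, 4), ∇φ = (4, 26) → (3, 4) − 0.1·(4, 26) = (2.6, 1.4)
Step 2: at (2.6, 1.4), ∇φ = (7.6, 6) → (2.6, 1.4) − 0.1·(7.6, 6) = (1.84, 0.8)

(1.84, 0.8)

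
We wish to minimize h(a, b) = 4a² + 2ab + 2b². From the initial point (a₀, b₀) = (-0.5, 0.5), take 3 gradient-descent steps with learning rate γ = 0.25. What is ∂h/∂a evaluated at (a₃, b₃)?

∇h = (8a + 2b, 2a + 4b)
Step 1: at (-0.5, 0.5), ∇h = (-3, 1) → (-0.5, 0.5) − 0.25·(-3, 1) = (0.25, 0.25)
Step 2: at (0.25, 0.25), ∇h = (2.5, 1.5) → (0.25, 0.25) − 0.25·(2.5, 1.5) = (-0.375, -0.125)
Step 3: at (-0.375, -0.125), ∇h = (-3.25, -1.25) → (-0.375, -0.125) − 0.25·(-3.25, -1.25) = (0.4375, 0.1875)
∂h/∂a at (0.4375, 0.1875) = 3.875

3.875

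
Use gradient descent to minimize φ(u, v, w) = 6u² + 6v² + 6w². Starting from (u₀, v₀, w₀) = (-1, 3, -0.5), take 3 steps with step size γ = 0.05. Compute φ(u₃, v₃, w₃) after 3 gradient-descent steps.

0.251904

∇φ = (12u, 12v, 12w)
(u₁, v₁, w₁) = (-1, 3, -0.5) − 0.05·(-12, 36, -6) = (-0.4, 1.2, -0.2)
(u₂, v₂, w₂) = (-0.4, 1.2, -0.2) − 0.05·(-4.8, 14.4, -2.4) = (-0.16, 0.48, -0.08)
(u₃, v₃, w₃) = (-0.16, 0.48, -0.08) − 0.05·(-1.92, 5.76, -0.96) = (-0.064, 0.192, -0.032)
φ(-0.064, 0.192, -0.032) = 0.251904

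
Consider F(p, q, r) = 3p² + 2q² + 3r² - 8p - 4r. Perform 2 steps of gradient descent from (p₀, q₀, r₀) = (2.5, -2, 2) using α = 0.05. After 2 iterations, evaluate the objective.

-1.128925

∇F = (6p - 8, 4q, 6r - 4)
Step 1: at (2.5, -2, 2), ∇F = (7, -8, 8) → (2.5, -2, 2) − 0.05·(7, -8, 8) = (2.15, -1.6, 1.6)
Step 2: at (2.15, -1.6, 1.6), ∇F = (4.9, -6.4, 5.6) → (2.15, -1.6, 1.6) − 0.05·(4.9, -6.4, 5.6) = (1.905, -1.28, 1.32)
F(1.905, -1.28, 1.32) = -1.128925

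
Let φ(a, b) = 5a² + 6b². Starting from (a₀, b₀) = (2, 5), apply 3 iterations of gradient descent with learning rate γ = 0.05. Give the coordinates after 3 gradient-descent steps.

∇φ = (10a, 12b)
(a₁, b₁) = (2, 5) − 0.05·(20, 60) = (1, 2)
(a₂, b₂) = (1, 2) − 0.05·(10, 24) = (0.5, 0.8)
(a₃, b₃) = (0.5, 0.8) − 0.05·(5, 9.6) = (0.25, 0.32)

(0.25, 0.32)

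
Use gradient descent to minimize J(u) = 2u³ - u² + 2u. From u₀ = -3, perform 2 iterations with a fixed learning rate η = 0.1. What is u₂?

J′(u) = 6u² - 2u + 2
Step 1: J′(-3) = 62; u₁ = -3 − 0.1·62 = -9.2
Step 2: J′(-9.2) = 528.24; u₂ = -9.2 − 0.1·528.24 = -62.024

-62.024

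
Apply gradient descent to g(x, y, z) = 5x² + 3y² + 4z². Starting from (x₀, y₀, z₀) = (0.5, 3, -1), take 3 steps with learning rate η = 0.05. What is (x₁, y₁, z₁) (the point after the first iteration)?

(0.25, 2.1, -0.6)

∇g = (10x, 6y, 8z)
Step 1: at (0.5, 3, -1), ∇g = (5, 18, -8) → (0.5, 3, -1) − 0.05·(5, 18, -8) = (0.25, 2.1, -0.6)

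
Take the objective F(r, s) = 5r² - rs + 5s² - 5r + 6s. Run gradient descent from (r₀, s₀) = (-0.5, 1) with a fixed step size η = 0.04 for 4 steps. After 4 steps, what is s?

∇F = (10r - s - 5, -r + 10s + 6)
(r₁, s₁) = (-0.5, 1) − 0.04·(-11, 16.5) = (-0.06, 0.34)
(r₂, s₂) = (-0.06, 0.34) − 0.04·(-5.94, 9.46) = (0.1776, -0.0384)
(r₃, s₃) = (0.1776, -0.0384) − 0.04·(-3.1856, 5.4384) = (0.305024, -0.255936)
(r₄, s₄) = (0.305024, -0.255936) − 0.04·(-1.693824, 3.135616) = (0.37277696, -0.38136064)
s = -0.38136064

-0.38136064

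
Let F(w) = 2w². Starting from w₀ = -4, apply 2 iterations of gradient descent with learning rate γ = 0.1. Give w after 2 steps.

-1.44

F′(w) = 4w
w₁ = -4 − 0.1·(-16) = -2.4
w₂ = -2.4 − 0.1·(-9.6) = -1.44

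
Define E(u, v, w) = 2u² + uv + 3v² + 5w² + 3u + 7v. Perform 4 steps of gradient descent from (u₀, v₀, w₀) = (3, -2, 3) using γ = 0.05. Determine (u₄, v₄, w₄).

(1.054875, -1.60964375, 0.1875)

∇E = (4u + v + 3, u + 6v + 7, 10w)
Step 1: at (3, -2, 3), ∇E = (13, -2, 30) → (3, -2, 3) − 0.05·(13, -2, 30) = (2.35, -1.9, 1.5)
Step 2: at (2.35, -1.9, 1.5), ∇E = (10.5, -2.05, 15) → (2.35, -1.9, 1.5) − 0.05·(10.5, -2.05, 15) = (1.825, -1.7975, 0.75)
Step 3: at (1.825, -1.7975, 0.75), ∇E = (8.5025, -1.96, 7.5) → (1.825, -1.7975, 0.75) − 0.05·(8.5025, -1.96, 7.5) = (1.399875, -1.6995, 0.375)
Step 4: at (1.399875, -1.6995, 0.375), ∇E = (6.9, -1.797125, 3.75) → (1.399875, -1.6995, 0.375) − 0.05·(6.9, -1.797125, 3.75) = (1.054875, -1.60964375, 0.1875)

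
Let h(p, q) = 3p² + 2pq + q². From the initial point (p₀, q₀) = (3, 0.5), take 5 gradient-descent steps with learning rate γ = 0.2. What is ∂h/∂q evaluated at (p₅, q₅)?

∇h = (6p + 2q, 2p + 2q)
Step 1: at (3, 0.5), ∇h = (19, 7) → (3, 0.5) − 0.2·(19, 7) = (-0.8, -0.9)
Step 2: at (-0.8, -0.9), ∇h = (-6.6, -3.4) → (-0.8, -0.9) − 0.2·(-6.6, -3.4) = (0.52, -0.22)
Step 3: at (0.52, -0.22), ∇h = (2.68, 0.6) → (0.52, -0.22) − 0.2·(2.68, 0.6) = (-0.016, -0.34)
Step 4: at (-0.016, -0.34), ∇h = (-0.776, -0.712) → (-0.016, -0.34) − 0.2·(-0.776, -0.712) = (0.1392, -0.1976)
Step 5: at (0.1392, -0.1976), ∇h = (0.44, -0.1168) → (0.1392, -0.1976) − 0.2·(0.44, -0.1168) = (0.0512, -0.17424)
∂h/∂q at (0.0512, -0.17424) = -0.24608

-0.24608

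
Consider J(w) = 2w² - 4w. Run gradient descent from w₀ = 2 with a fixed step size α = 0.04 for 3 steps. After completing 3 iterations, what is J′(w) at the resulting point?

J′(w) = 4w - 4
w₁ = 2 − 0.04·4 = 1.84
w₂ = 1.84 − 0.04·3.36 = 1.7056
w₃ = 1.7056 − 0.04·2.8224 = 1.592704
J′(w) at (1.592704) = 2.370816

2.370816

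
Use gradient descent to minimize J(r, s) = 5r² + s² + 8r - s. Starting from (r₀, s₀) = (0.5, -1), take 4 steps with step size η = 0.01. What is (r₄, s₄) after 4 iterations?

(0.05293, -0.88355224)

∇J = (10r + 8, 2s - 1)
(r₁, s₁) = (0.5, -1) − 0.01·(13, -3) = (0.37, -0.97)
(r₂, s₂) = (0.37, -0.97) − 0.01·(11.7, -2.94) = (0.253, -0.9406)
(r₃, s₃) = (0.253, -0.9406) − 0.01·(10.53, -2.8812) = (0.1477, -0.911788)
(r₄, s₄) = (0.1477, -0.911788) − 0.01·(9.477, -2.823576) = (0.05293, -0.88355224)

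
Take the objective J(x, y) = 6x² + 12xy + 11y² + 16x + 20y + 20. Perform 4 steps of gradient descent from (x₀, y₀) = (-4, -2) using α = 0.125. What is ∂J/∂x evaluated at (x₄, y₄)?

-2886.3125

∇J = (12x + 12y + 16, 12x + 22y + 20)
Step 1: at (-4, -2), ∇J = (-56, -72) → (-4, -2) − 0.125·(-56, -72) = (3, 7)
Step 2: at (3, 7), ∇J = (136, 210) → (3, 7) − 0.125·(136, 210) = (-14, -19.25)
Step 3: at (-14, -19.25), ∇J = (-383, -571.5) → (-14, -19.25) − 0.125·(-383, -571.5) = (33.875, 52.1875)
Step 4: at (33.875, 52.1875), ∇J = (1048.75, 1574.625) → (33.875, 52.1875) − 0.125·(1048.75, 1574.625) = (-97.21875, -144.640625)
∂J/∂x at (-97.21875, -144.640625) = -2886.3125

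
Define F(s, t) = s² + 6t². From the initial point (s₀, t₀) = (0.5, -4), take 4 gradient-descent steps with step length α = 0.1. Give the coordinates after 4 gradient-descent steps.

∇F = (2s, 12t)
(s₁, t₁) = (0.5, -4) − 0.1·(1, -48) = (0.4, 0.8)
(s₂, t₂) = (0.4, 0.8) − 0.1·(0.8, 9.6) = (0.32, -0.16)
(s₃, t₃) = (0.32, -0.16) − 0.1·(0.64, -1.92) = (0.256, 0.032)
(s₄, t₄) = (0.256, 0.032) − 0.1·(0.512, 0.384) = (0.2048, -0.0064)

(0.2048, -0.0064)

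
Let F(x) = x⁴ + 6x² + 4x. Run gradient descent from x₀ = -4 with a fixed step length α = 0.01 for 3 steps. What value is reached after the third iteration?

-0.78714112

F′(x) = 4x³ + 12x + 4
x₁ = -4 − 0.01·(-300) = -1
x₂ = -1 − 0.01·(-12) = -0.88
x₃ = -0.88 − 0.01·(-9.285888) = -0.78714112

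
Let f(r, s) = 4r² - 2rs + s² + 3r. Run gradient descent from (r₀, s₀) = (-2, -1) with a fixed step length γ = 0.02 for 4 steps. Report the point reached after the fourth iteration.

∇f = (8r - 2s + 3, -2r + 2s)
Step 1: at (-2, -1), ∇f = (-11, 2) → (-2, -1) − 0.02·(-11, 2) = (-1.78, -1.04)
Step 2: at (-1.78, -1.04), ∇f = (-9.16, 1.48) → (-1.78, -1.04) − 0.02·(-9.16, 1.48) = (-1.5968, -1.0696)
Step 3: at (-1.5968, -1.0696), ∇f = (-7.6352, 1.0544) → (-1.5968, -1.0696) − 0.02·(-7.6352, 1.0544) = (-1.444096, -1.090688)
Step 4: at (-1.444096, -1.090688), ∇f = (-6.371392, 0.706816) → (-1.444096, -1.090688) − 0.02·(-6.371392, 0.706816) = (-1.31666816, -1.10482432)

(-1.31666816, -1.10482432)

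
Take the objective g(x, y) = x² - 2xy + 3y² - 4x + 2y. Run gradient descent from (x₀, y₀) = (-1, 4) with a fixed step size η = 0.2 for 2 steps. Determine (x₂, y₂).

∇g = (2x - 2y - 4, -2x + 6y + 2)
(x₁, y₁) = (-1, 4) − 0.2·(-14, 28) = (1.8, -1.6)
(x₂, y₂) = (1.8, -1.6) − 0.2·(2.8, -11.2) = (1.24, 0.64)

(1.24, 0.64)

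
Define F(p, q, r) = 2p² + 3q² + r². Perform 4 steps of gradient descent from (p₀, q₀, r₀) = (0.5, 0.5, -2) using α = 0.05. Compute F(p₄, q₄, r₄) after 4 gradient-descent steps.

∇F = (4p, 6q, 2r)
(p₁, q₁, r₁) = (0.5, 0.5, -2) − 0.05·(2, 3, -4) = (0.4, 0.35, -1.8)
(p₂, q₂, r₂) = (0.4, 0.35, -1.8) − 0.05·(1.6, 2.1, -3.6) = (0.32, 0.245, -1.62)
(p₃, q₃, r₃) = (0.32, 0.245, -1.62) − 0.05·(1.28, 1.47, -3.24) = (0.256, 0.1715, -1.458)
(p₄, q₄, r₄) = (0.256, 0.1715, -1.458) − 0.05·(1.024, 1.029, -2.916) = (0.2048, 0.12005, -1.3122)
F(0.2048, 0.12005, -1.3122) = 1.8489909275

1.8489909275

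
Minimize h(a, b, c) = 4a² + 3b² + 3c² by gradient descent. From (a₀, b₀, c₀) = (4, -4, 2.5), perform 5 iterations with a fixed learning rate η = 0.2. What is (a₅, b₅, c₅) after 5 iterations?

∇h = (8a, 6b, 6c)
(a₁, b₁, c₁) = (4, -4, 2.5) − 0.2·(32, -24, 15) = (-2.4, 0.8, -0.5)
(a₂, b₂, c₂) = (-2.4, 0.8, -0.5) − 0.2·(-19.2, 4.8, -3) = (1.44, -0.16, 0.1)
(a₃, b₃, c₃) = (1.44, -0.16, 0.1) − 0.2·(11.52, -0.96, 0.6) = (-0.864, 0.032, -0.02)
(a₄, b₄, c₄) = (-0.864, 0.032, -0.02) − 0.2·(-6.912, 0.192, -0.12) = (0.5184, -0.0064, 0.004)
(a₅, b₅, c₅) = (0.5184, -0.0064, 0.004) − 0.2·(4.1472, -0.0384, 0.024) = (-0.31104, 0.00128, -0.0008)

(-0.31104, 0.00128, -0.0008)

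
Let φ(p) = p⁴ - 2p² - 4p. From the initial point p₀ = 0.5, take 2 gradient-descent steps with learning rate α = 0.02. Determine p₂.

φ′(p) = 4p³ - 4p - 4
p₁ = 0.5 − 0.02·(-5.5) = 0.61
p₂ = 0.61 − 0.02·(-5.532076) = 0.72064152

0.72064152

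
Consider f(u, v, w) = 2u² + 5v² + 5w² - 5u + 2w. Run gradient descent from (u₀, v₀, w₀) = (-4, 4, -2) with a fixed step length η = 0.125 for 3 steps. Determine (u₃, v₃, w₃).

(0.59375, -0.0625, -0.171875)

∇f = (4u - 5, 10v, 10w + 2)
Step 1: at (-4, 4, -2), ∇f = (-21, 40, -18) → (-4, 4, -2) − 0.125·(-21, 40, -18) = (-1.375, -1, 0.25)
Step 2: at (-1.375, -1, 0.25), ∇f = (-10.5, -10, 4.5) → (-1.375, -1, 0.25) − 0.125·(-10.5, -10, 4.5) = (-0.0625, 0.25, -0.3125)
Step 3: at (-0.0625, 0.25, -0.3125), ∇f = (-5.25, 2.5, -1.125) → (-0.0625, 0.25, -0.3125) − 0.125·(-5.25, 2.5, -1.125) = (0.59375, -0.0625, -0.171875)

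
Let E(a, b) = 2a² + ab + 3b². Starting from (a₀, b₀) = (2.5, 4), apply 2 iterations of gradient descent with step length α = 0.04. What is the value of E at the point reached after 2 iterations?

∇E = (4a + b, a + 6b)
Step 1: at (2.5, 4), ∇E = (14, 26.5) → (2.5, 4) − 0.04·(14, 26.5) = (1.94, 2.94)
Step 2: at (1.94, 2.94), ∇E = (10.7, 19.58) → (1.94, 2.94) − 0.04·(10.7, 19.58) = (1.512, 2.1568)
E(1.512, 2.1568) = 21.78872832

21.78872832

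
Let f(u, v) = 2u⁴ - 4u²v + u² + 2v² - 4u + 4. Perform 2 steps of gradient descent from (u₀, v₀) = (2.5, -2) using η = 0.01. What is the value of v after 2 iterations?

∇f = (8u³ - 8uv + 2u - 4, -4u² + 4v)
(u₁, v₁) = (2.5, -2) − 0.01·(166, -33) = (0.84, -1.67)
(u₂, v₂) = (0.84, -1.67) − 0.01·(13.644032, -9.5024) = (0.70355968, -1.574976)
v = -1.574976

-1.574976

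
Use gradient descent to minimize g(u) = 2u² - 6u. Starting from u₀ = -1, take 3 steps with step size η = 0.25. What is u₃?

1.5

g′(u) = 4u - 6
Step 1: g′(-1) = -10; u₁ = -1 − 0.25·(-10) = 1.5
Step 2: g′(1.5) = 0; u₂ = 1.5 − 0.25·0 = 1.5
Step 3: g′(1.5) = 0; u₃ = 1.5 − 0.25·0 = 1.5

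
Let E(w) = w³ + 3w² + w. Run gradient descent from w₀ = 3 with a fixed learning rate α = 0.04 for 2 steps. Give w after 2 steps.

E′(w) = 3w² + 6w + 1
w₁ = 3 − 0.04·46 = 1.16
w₂ = 1.16 − 0.04·11.9968 = 0.680128

0.680128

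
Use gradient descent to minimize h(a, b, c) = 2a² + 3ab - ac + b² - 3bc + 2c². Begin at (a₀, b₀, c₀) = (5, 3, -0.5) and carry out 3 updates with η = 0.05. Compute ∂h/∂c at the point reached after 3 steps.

∇h = (4a + 3b - c, 3a + 2b - 3c, -a - 3b + 4c)
Step 1: at (5, 3, -0.5), ∇h = (29.5, 22.5, -16) → (5, 3, -0.5) − 0.05·(29.5, 22.5, -16) = (3.525, 1.875, 0.3)
Step 2: at (3.525, 1.875, 0.3), ∇h = (19.425, 13.425, -7.95) → (3.525, 1.875, 0.3) − 0.05·(19.425, 13.425, -7.95) = (2.55375, 1.20375, 0.6975)
Step 3: at (2.55375, 1.20375, 0.6975), ∇h = (13.12875, 7.97625, -3.375) → (2.55375, 1.20375, 0.6975) − 0.05·(13.12875, 7.97625, -3.375) = (1.8973125, 0.8049375, 0.86625)
∂h/∂c at (1.8973125, 0.8049375, 0.86625) = -0.847125

-0.847125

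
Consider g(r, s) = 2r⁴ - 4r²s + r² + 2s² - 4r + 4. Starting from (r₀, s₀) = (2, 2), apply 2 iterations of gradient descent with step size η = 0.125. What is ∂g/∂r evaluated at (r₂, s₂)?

-22

∇g = (8r³ - 8rs + 2r - 4, -4r² + 4s)
Step 1: at (2, 2), ∇g = (32, -8) → (2, 2) − 0.125·(32, -8) = (-2, 3)
Step 2: at (-2, 3), ∇g = (-24, -4) → (-2, 3) − 0.125·(-24, -4) = (1, 3.5)
∂g/∂r at (1, 3.5) = -22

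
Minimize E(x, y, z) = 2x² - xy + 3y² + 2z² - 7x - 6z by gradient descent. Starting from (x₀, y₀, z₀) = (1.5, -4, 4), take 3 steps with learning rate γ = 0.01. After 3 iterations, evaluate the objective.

∇E = (4x - y - 7, -x + 6y, 4z - 6)
Step 1: at (1.5, -4, 4), ∇E = (3, -25.5, 10) → (1.5, -4, 4) − 0.01·(3, -25.5, 10) = (1.47, -3.745, 3.9)
Step 2: at (1.47, -3.745, 3.9), ∇E = (2.625, -23.94, 9.6) → (1.47, -3.745, 3.9) − 0.01·(2.625, -23.94, 9.6) = (1.44375, -3.5056, 3.804)
Step 3: at (1.44375, -3.5056, 3.804), ∇E = (2.2806, -22.47735, 9.216) → (1.44375, -3.5056, 3.804) − 0.01·(2.2806, -22.47735, 9.216) = (1.420944, -3.2808265, 3.71184)
E(1.420944, -3.2808265, 3.71184) = 36.32936637299475

36.32936637299475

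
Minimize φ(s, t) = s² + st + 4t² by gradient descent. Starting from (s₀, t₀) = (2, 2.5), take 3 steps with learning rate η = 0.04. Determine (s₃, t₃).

∇φ = (2s + t, s + 8t)
(s₁, t₁) = (2, 2.5) − 0.04·(6.5, 22) = (1.74, 1.62)
(s₂, t₂) = (1.74, 1.62) − 0.04·(5.1, 14.7) = (1.536, 1.032)
(s₃, t₃) = (1.536, 1.032) − 0.04·(4.104, 9.792) = (1.37184, 0.64032)

(1.37184, 0.64032)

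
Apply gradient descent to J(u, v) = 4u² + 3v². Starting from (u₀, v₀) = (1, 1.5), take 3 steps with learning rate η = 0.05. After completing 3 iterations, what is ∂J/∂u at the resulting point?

1.728

∇J = (8u, 6v)
Step 1: at (1, 1.5), ∇J = (8, 9) → (1, 1.5) − 0.05·(8, 9) = (0.6, 1.05)
Step 2: at (0.6, 1.05), ∇J = (4.8, 6.3) → (0.6, 1.05) − 0.05·(4.8, 6.3) = (0.36, 0.735)
Step 3: at (0.36, 0.735), ∇J = (2.88, 4.41) → (0.36, 0.735) − 0.05·(2.88, 4.41) = (0.216, 0.5145)
∂J/∂u at (0.216, 0.5145) = 1.728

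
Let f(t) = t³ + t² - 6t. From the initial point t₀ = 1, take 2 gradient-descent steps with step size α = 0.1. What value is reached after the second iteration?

f′(t) = 3t² + 2t - 6
Step 1: f′(1) = -1; t₁ = 1 − 0.1·(-1) = 1.1
Step 2: f′(1.1) = -0.17; t₂ = 1.1 − 0.1·(-0.17) = 1.117

1.117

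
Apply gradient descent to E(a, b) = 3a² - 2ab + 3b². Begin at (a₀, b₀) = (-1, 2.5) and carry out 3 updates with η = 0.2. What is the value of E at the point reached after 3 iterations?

1.143216

∇E = (6a - 2b, -2a + 6b)
(a₁, b₁) = (-1, 2.5) − 0.2·(-11, 17) = (1.2, -0.9)
(a₂, b₂) = (1.2, -0.9) − 0.2·(9, -7.8) = (-0.6, 0.66)
(a₃, b₃) = (-0.6, 0.66) − 0.2·(-4.92, 5.16) = (0.384, -0.372)
E(0.384, -0.372) = 1.143216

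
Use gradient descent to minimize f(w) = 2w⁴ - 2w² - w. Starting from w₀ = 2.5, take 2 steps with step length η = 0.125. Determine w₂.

f′(w) = 8w³ - 4w - 1
Step 1: f′(2.5) = 114; w₁ = 2.5 − 0.125·114 = -11.75
Step 2: f′(-11.75) = -12931.875; w₂ = -11.75 − 0.125·(-12931.875) = 1604.734375

1604.734375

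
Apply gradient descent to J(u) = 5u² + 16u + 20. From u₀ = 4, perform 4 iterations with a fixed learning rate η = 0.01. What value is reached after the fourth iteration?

2.07416

J′(u) = 10u + 16
Step 1: J′(4) = 56; u₁ = 4 − 0.01·56 = 3.44
Step 2: J′(3.44) = 50.4; u₂ = 3.44 − 0.01·50.4 = 2.936
Step 3: J′(2.936) = 45.36; u₃ = 2.936 − 0.01·45.36 = 2.4824
Step 4: J′(2.4824) = 40.824; u₄ = 2.4824 − 0.01·40.824 = 2.07416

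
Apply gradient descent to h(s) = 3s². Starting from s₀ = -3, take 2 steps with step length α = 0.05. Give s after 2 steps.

-1.47

h′(s) = 6s
Step 1: h′(-3) = -18; s₁ = -3 − 0.05·(-18) = -2.1
Step 2: h′(-2.1) = -12.6; s₂ = -2.1 − 0.05·(-12.6) = -1.47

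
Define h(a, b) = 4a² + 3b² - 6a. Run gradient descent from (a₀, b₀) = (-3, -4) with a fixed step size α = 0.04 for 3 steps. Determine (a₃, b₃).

(-0.42912, -1.755904)

∇h = (8a - 6, 6b)
Step 1: at (-3, -4), ∇h = (-30, -24) → (-3, -4) − 0.04·(-30, -24) = (-1.8, -3.04)
Step 2: at (-1.8, -3.04), ∇h = (-20.4, -18.24) → (-1.8, -3.04) − 0.04·(-20.4, -18.24) = (-0.984, -2.3104)
Step 3: at (-0.984, -2.3104), ∇h = (-13.872, -13.8624) → (-0.984, -2.3104) − 0.04·(-13.872, -13.8624) = (-0.42912, -1.755904)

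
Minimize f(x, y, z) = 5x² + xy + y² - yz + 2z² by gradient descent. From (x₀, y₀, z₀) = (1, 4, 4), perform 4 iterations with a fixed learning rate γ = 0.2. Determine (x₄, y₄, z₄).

∇f = (10x + y, x + 2y - z, -y + 4z)
(x₁, y₁, z₁) = (1, 4, 4) − 0.2·(14, 5, 12) = (-1.8, 3, 1.6)
(x₂, y₂, z₂) = (-1.8, 3, 1.6) − 0.2·(-15, 2.6, 3.4) = (1.2, 2.48, 0.92)
(x₃, y₃, z₃) = (1.2, 2.48, 0.92) − 0.2·(14.48, 5.24, 1.2) = (-1.696, 1.432, 0.68)
(x₄, y₄, z₄) = (-1.696, 1.432, 0.68) − 0.2·(-15.528, 0.488, 1.288) = (1.4096, 1.3344, 0.4224)

(1.4096, 1.3344, 0.4224)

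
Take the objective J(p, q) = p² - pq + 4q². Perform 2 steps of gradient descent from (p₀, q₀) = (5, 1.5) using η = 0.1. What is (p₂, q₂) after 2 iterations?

(3.4, 0.575)

∇J = (2p - q, -p + 8q)
(p₁, q₁) = (5, 1.5) − 0.1·(8.5, 7) = (4.15, 0.8)
(p₂, q₂) = (4.15, 0.8) − 0.1·(7.5, 2.25) = (3.4, 0.575)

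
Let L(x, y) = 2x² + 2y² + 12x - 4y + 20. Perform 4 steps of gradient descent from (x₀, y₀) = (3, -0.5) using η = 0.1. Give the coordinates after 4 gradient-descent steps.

(-2.2224, 0.8056)

∇L = (4x + 12, 4y - 4)
(x₁, y₁) = (3, -0.5) − 0.1·(24, -6) = (0.6, 0.1)
(x₂, y₂) = (0.6, 0.1) − 0.1·(14.4, -3.6) = (-0.84, 0.46)
(x₃, y₃) = (-0.84, 0.46) − 0.1·(8.64, -2.16) = (-1.704, 0.676)
(x₄, y₄) = (-1.704, 0.676) − 0.1·(5.184, -1.296) = (-2.2224, 0.8056)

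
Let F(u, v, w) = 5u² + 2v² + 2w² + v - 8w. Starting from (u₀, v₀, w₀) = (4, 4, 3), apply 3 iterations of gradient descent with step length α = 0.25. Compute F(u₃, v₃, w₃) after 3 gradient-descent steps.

903.125

∇F = (10u, 4v + 1, 4w - 8)
Step 1: at (4, 4, 3), ∇F = (40, 17, 4) → (4, 4, 3) − 0.25·(40, 17, 4) = (-6, -0.25, 2)
Step 2: at (-6, -0.25, 2), ∇F = (-60, 0, 0) → (-6, -0.25, 2) − 0.25·(-60, 0, 0) = (9, -0.25, 2)
Step 3: at (9, -0.25, 2), ∇F = (90, 0, 0) → (9, -0.25, 2) − 0.25·(90, 0, 0) = (-13.5, -0.25, 2)
F(-13.5, -0.25, 2) = 903.125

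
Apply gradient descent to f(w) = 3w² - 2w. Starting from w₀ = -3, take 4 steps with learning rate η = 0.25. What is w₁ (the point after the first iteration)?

f′(w) = 6w - 2
Step 1: f′(-3) = -20; w₁ = -3 − 0.25·(-20) = 2

2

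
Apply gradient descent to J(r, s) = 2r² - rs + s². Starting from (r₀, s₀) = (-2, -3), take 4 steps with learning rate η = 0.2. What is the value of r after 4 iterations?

∇J = (4r - s, -r + 2s)
Step 1: at (-2, -3), ∇J = (-5, -4) → (-2, -3) − 0.2·(-5, -4) = (-1, -2.2)
Step 2: at (-1, -2.2), ∇J = (-1.8, -3.4) → (-1, -2.2) − 0.2·(-1.8, -3.4) = (-0.64, -1.52)
Step 3: at (-0.64, -1.52), ∇J = (-1.04, -2.4) → (-0.64, -1.52) − 0.2·(-1.04, -2.4) = (-0.432, -1.04)
Step 4: at (-0.432, -1.04), ∇J = (-0.688, -1.648) → (-0.432, -1.04) − 0.2·(-0.688, -1.648) = (-0.2944, -0.7104)
r = -0.2944

-0.2944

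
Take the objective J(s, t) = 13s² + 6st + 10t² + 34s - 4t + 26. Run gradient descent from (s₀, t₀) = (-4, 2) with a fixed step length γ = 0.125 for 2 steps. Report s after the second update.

-11.9375

∇J = (26s + 6t + 34, 6s + 20t - 4)
(s₁, t₁) = (-4, 2) − 0.125·(-58, 12) = (3.25, 0.5)
(s₂, t₂) = (3.25, 0.5) − 0.125·(121.5, 25.5) = (-11.9375, -2.6875)
s = -11.9375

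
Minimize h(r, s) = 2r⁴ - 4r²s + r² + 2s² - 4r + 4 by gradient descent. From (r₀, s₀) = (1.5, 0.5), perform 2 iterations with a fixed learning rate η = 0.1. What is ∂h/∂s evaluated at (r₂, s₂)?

2.7024

∇h = (8r³ - 8rs + 2r - 4, -4r² + 4s)
Step 1: at (1.5, 0.5), ∇h = (20, -7) → (1.5, 0.5) − 0.1·(20, -7) = (-0.5, 1.2)
Step 2: at (-0.5, 1.2), ∇h = (-1.2, 3.8) → (-0.5, 1.2) − 0.1·(-1.2, 3.8) = (-0.38, 0.82)
∂h/∂s at (-0.38, 0.82) = 2.7024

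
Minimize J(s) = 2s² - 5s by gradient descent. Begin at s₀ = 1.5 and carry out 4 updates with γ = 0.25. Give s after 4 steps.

J′(s) = 4s - 5
s₁ = 1.5 − 0.25·1 = 1.25
s₂ = 1.25 − 0.25·0 = 1.25
s₃ = 1.25 − 0.25·0 = 1.25
s₄ = 1.25 − 0.25·0 = 1.25

1.25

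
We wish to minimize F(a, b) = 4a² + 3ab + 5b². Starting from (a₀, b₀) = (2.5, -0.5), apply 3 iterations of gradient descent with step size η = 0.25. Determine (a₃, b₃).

(-5.4296875, -7.1484375)

∇F = (8a + 3b, 3a + 10b)
Step 1: at (2.5, -0.5), ∇F = (18.5, 2.5) → (2.5, -0.5) − 0.25·(18.5, 2.5) = (-2.125, -1.125)
Step 2: at (-2.125, -1.125), ∇F = (-20.375, -17.625) → (-2.125, -1.125) − 0.25·(-20.375, -17.625) = (2.96875, 3.28125)
Step 3: at (2.96875, 3.28125), ∇F = (33.59375, 41.71875) → (2.96875, 3.28125) − 0.25·(33.59375, 41.71875) = (-5.4296875, -7.1484375)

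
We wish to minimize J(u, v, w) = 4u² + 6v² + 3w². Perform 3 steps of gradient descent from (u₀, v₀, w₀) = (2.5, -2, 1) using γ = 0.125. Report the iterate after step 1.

∇J = (8u, 12v, 6w)
Step 1: at (2.5, -2, 1), ∇J = (20, -24, 6) → (2.5, -2, 1) − 0.125·(20, -24, 6) = (0, 1, 0.25)

(0, 1, 0.25)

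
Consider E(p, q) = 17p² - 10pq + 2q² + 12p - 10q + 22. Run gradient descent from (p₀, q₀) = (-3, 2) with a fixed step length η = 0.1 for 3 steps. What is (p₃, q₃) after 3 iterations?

(58.2, -15.088)

∇E = (34p - 10q + 12, -10p + 4q - 10)
Step 1: at (-3, 2), ∇E = (-110, 28) → (-3, 2) − 0.1·(-110, 28) = (8, -0.8)
Step 2: at (8, -0.8), ∇E = (292, -93.2) → (8, -0.8) − 0.1·(292, -93.2) = (-21.2, 8.52)
Step 3: at (-21.2, 8.52), ∇E = (-794, 236.08) → (-21.2, 8.52) − 0.1·(-794, 236.08) = (58.2, -15.088)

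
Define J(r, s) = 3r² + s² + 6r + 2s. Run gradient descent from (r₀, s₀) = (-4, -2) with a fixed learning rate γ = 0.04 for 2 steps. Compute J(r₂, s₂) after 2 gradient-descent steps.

5.72418048

∇J = (6r + 6, 2s + 2)
Step 1: at (-4, -2), ∇J = (-18, -2) → (-4, -2) − 0.04·(-18, -2) = (-3.28, -1.92)
Step 2: at (-3.28, -1.92), ∇J = (-13.68, -1.84) → (-3.28, -1.92) − 0.04·(-13.68, -1.84) = (-2.7328, -1.8464)
J(-2.7328, -1.8464) = 5.72418048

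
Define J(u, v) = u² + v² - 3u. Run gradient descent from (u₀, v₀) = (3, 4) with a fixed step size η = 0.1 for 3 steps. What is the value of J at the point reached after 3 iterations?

∇J = (2u - 3, 2v)
Step 1: at (3, 4), ∇J = (3, 8) → (3, 4) − 0.1·(3, 8) = (2.7, 3.2)
Step 2: at (2.7, 3.2), ∇J = (2.4, 6.4) → (2.7, 3.2) − 0.1·(2.4, 6.4) = (2.46, 2.56)
Step 3: at (2.46, 2.56), ∇J = (1.92, 5.12) → (2.46, 2.56) − 0.1·(1.92, 5.12) = (2.268, 2.048)
J(2.268, 2.048) = 2.534128

2.534128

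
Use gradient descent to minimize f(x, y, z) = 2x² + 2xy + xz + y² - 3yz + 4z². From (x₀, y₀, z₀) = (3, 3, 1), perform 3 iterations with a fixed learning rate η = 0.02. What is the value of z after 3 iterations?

0.88952

∇f = (4x + 2y + z, 2x + 2y - 3z, x - 3y + 8z)
Step 1: at (3, 3, 1), ∇f = (19, 9, 2) → (3, 3, 1) − 0.02·(19, 9, 2) = (2.62, 2.82, 0.96)
Step 2: at (2.62, 2.82, 0.96), ∇f = (17.08, 8, 1.84) → (2.62, 2.82, 0.96) − 0.02·(17.08, 8, 1.84) = (2.2784, 2.66, 0.9232)
Step 3: at (2.2784, 2.66, 0.9232), ∇f = (15.3568, 7.1072, 1.684) → (2.2784, 2.66, 0.9232) − 0.02·(15.3568, 7.1072, 1.684) = (1.971264, 2.517856, 0.88952)
z = 0.88952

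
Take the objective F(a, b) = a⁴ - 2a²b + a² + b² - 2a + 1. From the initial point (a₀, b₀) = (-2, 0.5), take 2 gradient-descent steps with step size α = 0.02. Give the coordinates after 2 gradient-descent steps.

(-1.11078656, 0.684096)

∇F = (4a³ - 4ab + 2a - 2, -2a² + 2b)
(a₁, b₁) = (-2, 0.5) − 0.02·(-34, -7) = (-1.32, 0.64)
(a₂, b₂) = (-1.32, 0.64) − 0.02·(-10.460672, -2.2048) = (-1.11078656, 0.684096)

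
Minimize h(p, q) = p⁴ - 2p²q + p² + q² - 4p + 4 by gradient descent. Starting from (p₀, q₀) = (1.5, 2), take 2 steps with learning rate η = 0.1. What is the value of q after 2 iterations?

∇h = (4p³ - 4pq + 2p - 4, -2p² + 2q)
(p₁, q₁) = (1.5, 2) − 0.1·(0.5, -0.5) = (1.45, 2.05)
(p₂, q₂) = (1.45, 2.05) − 0.1·(-0.7955, -0.105) = (1.52955, 2.0605)
q = 2.0605

2.0605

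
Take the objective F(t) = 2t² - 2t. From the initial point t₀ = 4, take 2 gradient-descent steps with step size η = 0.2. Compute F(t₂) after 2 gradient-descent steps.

F′(t) = 4t - 2
t₁ = 4 − 0.2·14 = 1.2
t₂ = 1.2 − 0.2·2.8 = 0.64
F(0.64) = -0.4608

-0.4608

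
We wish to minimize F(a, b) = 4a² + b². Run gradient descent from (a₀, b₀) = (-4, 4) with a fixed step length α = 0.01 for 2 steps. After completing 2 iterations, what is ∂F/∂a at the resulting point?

-27.0848

∇F = (8a, 2b)
Step 1: at (-4, 4), ∇F = (-32, 8) → (-4, 4) − 0.01·(-32, 8) = (-3.68, 3.92)
Step 2: at (-3.68, 3.92), ∇F = (-29.44, 7.84) → (-3.68, 3.92) − 0.01·(-29.44, 7.84) = (-3.3856, 3.8416)
∂F/∂a at (-3.3856, 3.8416) = -27.0848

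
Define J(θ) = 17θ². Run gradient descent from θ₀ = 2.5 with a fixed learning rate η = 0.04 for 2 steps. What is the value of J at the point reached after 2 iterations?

1.784592

J′(θ) = 34θ
θ₁ = 2.5 − 0.04·85 = -0.9
θ₂ = -0.9 − 0.04·(-30.6) = 0.324
J(0.324) = 1.784592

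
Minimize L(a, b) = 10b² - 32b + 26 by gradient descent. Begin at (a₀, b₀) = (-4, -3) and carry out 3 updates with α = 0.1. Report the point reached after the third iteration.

(-4, 6.2)

∇L = (0, 20b - 32)
Step 1: at (-4, -3), ∇L = (0, -92) → (-4, -3) − 0.1·(0, -92) = (-4, 6.2)
Step 2: at (-4, 6.2), ∇L = (0, 92) → (-4, 6.2) − 0.1·(0, 92) = (-4, -3)
Step 3: at (-4, -3), ∇L = (0, -92) → (-4, -3) − 0.1·(0, -92) = (-4, 6.2)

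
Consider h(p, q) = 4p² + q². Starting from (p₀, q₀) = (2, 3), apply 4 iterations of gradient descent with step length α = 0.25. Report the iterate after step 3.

(-2, 0.375)

∇h = (8p, 2q)
(p₁, q₁) = (2, 3) − 0.25·(16, 6) = (-2, 1.5)
(p₂, q₂) = (-2, 1.5) − 0.25·(-16, 3) = (2, 0.75)
(p₃, q₃) = (2, 0.75) − 0.25·(16, 1.5) = (-2, 0.375)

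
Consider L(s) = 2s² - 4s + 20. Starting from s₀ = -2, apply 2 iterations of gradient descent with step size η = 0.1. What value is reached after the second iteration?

-0.08

L′(s) = 4s - 4
Step 1: L′(-2) = -12; s₁ = -2 − 0.1·(-12) = -0.8
Step 2: L′(-0.8) = -7.2; s₂ = -0.8 − 0.1·(-7.2) = -0.08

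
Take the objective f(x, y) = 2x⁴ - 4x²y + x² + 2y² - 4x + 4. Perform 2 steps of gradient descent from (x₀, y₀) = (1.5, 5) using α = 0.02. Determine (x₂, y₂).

(2.18242688, 4.777792)

∇f = (8x³ - 8xy + 2x - 4, -4x² + 4y)
(x₁, y₁) = (1.5, 5) − 0.02·(-34, 11) = (2.18, 4.78)
(x₂, y₂) = (2.18, 4.78) − 0.02·(-0.121344, 0.1104) = (2.18242688, 4.777792)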